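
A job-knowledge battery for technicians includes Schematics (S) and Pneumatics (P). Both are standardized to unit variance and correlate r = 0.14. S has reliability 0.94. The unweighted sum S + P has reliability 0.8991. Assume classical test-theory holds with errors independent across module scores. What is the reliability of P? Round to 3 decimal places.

Var(S+P) = 2 + 2·0.14 = 2.280.
True-score variance = ρ_S + ρ_P + 2·0.14, so 0.8991 = (0.94 + ρ_P + 0.28) / 2.280.
ρ_P = 0.8991·2.280 − 0.94 − 0.28 = 0.830.

0.830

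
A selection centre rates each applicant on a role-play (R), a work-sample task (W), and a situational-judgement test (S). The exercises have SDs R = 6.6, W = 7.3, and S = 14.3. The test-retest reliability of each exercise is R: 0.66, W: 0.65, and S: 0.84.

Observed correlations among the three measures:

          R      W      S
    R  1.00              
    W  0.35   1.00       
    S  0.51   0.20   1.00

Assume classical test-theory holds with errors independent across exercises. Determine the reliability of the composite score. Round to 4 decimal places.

0.8601

Var(R+W+S) = 6.6² + 7.3² + 14.3² + 2·[6.6·7.3·0.35 + 6.6·14.3·0.51 + 7.3·14.3·0.20] = 301.34 + 171.75 = 473.09.
Under uncorrelated errors the observed covariances equal the true-score covariances, so only the own-variance terms attenuate.
True-score variance = [6.6²·0.66 + 7.3²·0.65 + 14.3²·0.84] + 171.75 = 235.16 + 171.75 = 406.909.
Reliability = 406.909 / 473.09 = 0.8601.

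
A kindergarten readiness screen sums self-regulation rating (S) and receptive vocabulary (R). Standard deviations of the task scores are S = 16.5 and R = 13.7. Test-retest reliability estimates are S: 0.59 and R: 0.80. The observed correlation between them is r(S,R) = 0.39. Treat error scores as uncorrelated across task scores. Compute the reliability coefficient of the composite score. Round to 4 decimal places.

0.7656

Var(S+R) = 16.5² + 13.7² + 2·[16.5·13.7·0.39] = 459.94 + 176.319 = 636.259.
Because errors are independent across components, Cov(Tᵢ,Tⱼ) = Cov(Xᵢ,Xⱼ); the off-diagonal part of the true-score variance is the same as above.
True-score variance = [16.5²·0.59 + 13.7²·0.80] + 176.319 = 310.779 + 176.319 = 487.098.
Reliability = 487.098 / 636.259 = 0.7656.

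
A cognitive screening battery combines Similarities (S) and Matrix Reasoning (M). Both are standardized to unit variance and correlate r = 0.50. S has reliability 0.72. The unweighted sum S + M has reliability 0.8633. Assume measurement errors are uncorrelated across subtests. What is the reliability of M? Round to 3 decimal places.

Var(S+M) = 2 + 2·0.50 = 3.000.
True-score variance = ρ_S + ρ_M + 2·0.50, so 0.8633 = (0.72 + ρ_M + 1.00) / 3.000.
ρ_M = 0.8633·3.000 − 0.72 − 1.00 = 0.870.

0.870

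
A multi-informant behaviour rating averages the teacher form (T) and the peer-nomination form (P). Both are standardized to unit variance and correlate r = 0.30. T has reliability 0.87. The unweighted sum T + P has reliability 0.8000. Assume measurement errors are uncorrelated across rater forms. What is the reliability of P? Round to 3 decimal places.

Var(T+P) = 2 + 2·0.30 = 2.600.
True-score variance = ρ_T + ρ_P + 2·0.30, so 0.8000 = (0.87 + ρ_P + 0.60) / 2.600.
ρ_P = 0.8000·2.600 − 0.87 − 0.60 = 0.610.

0.610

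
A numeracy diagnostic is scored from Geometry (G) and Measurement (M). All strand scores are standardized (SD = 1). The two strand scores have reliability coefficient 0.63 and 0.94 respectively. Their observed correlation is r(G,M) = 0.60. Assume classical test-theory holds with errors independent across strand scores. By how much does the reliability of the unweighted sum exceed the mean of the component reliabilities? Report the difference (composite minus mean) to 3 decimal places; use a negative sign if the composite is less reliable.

0.081

Var(sum) = 2 + 1.2 = 3.2; true-score variance = 1.57 + 1.2 = 2.77; composite reliability = 0.8656.
Mean component reliability = 0.7850.
Difference = 0.8656 − 0.7850 = 0.081.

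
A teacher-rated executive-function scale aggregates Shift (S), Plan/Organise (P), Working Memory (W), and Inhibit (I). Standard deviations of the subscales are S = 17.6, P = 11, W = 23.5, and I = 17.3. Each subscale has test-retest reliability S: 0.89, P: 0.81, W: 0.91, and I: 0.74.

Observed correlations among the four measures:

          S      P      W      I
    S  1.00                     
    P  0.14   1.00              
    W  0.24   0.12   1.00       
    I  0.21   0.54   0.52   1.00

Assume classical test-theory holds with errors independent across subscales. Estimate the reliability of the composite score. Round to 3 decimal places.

0.922

Var(S+P+W+I) = 17.6² + 11² + 23.5² + 17.3² + 2·[17.6·11·0.14 + 17.6·23.5·0.24 + 17.6·17.3·0.21 + 11·23.5·0.12 + 11·17.3·0.54 + 23.5·17.3·0.52] = 1282.3 + 1070.99 = 2353.29.
Under uncorrelated errors the observed covariances equal the true-score covariances, so only the own-variance terms attenuate.
True-score variance = [17.6²·0.89 + 11²·0.81 + 23.5²·0.91 + 17.3²·0.74] + 1070.99 = 1097.72 + 1070.99 = 2168.71.
Reliability = 2168.71 / 2353.29 = 0.922.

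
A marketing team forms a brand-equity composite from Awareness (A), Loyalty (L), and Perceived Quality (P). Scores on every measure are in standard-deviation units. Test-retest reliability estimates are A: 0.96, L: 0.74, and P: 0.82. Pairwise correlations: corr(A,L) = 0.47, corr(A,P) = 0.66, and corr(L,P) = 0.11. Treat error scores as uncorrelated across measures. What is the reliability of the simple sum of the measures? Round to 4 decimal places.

Var(A+L+P) = 3 + 2·[0.47 + 0.66 + 0.11] = 3 + 2.48 = 5.48.
With uncorrelated errors the cross-covariances are all true-score covariance, so they carry over unchanged; only the diagonal terms shrink to ρᵢσᵢ².
True-score variance = [0.96 + 0.74 + 0.82] + 2.48 = 2.52 + 2.48 = 5.
Reliability = 5 / 5.48 = 0.9124.

0.9124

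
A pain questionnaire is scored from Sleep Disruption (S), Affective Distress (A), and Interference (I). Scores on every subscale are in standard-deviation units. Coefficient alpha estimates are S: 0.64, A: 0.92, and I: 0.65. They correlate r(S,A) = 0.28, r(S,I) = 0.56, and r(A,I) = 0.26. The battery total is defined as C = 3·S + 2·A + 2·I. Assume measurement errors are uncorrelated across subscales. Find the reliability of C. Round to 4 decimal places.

Var(C) = 3² + 2² + 2² + 2·[6·0.28 + 6·0.56 + 4·0.26] = 17 + 12.16 = 29.16.
Under uncorrelated errors the observed covariances equal the true-score covariances, so only the own-variance terms attenuate.
True-score variance = [3²·0.64 + 2²·0.92 + 2²·0.65] + 12.16 = 12.04 + 12.16 = 24.2.
Reliability = 24.2 / 29.16 = 0.8299.

0.8299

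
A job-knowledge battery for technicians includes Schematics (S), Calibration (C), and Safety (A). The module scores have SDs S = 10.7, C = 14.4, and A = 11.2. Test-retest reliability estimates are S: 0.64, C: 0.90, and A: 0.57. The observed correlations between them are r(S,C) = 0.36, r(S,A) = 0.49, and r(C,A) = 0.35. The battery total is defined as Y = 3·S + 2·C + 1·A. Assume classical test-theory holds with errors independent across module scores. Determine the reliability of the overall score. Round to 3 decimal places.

0.843

Var(Y) = 3²·10.7² + 2²·14.4² + 11.2² + 2·[6·10.7·14.4·0.36 + 3·10.7·11.2·0.49 + 2·14.4·11.2·0.35] = 1985.29 + 1243.75 = 3229.04.
Because errors are independent across components, Cov(Tᵢ,Tⱼ) = Cov(Xᵢ,Xⱼ); the off-diagonal part of the true-score variance is the same as above.
True-score variance = [3²·10.7²·0.64 + 2²·14.4²·0.90 + 11.2²·0.57] + 1243.75 = 1477.46 + 1243.75 = 2721.21.
Reliability = 2721.21 / 3229.04 = 0.843.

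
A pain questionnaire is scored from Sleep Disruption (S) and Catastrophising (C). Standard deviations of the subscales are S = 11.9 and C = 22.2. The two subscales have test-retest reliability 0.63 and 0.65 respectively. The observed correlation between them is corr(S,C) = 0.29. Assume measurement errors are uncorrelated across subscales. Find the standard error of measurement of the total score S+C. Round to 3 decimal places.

14.996

Var(total) = 634.45 + 153.224 = 787.674.
True-score variance = 409.56 + 153.224 = 562.785, so reliability = 0.7145.
Error variance = 787.674 − 562.785 = 224.89; SEM = √224.89 = 14.996.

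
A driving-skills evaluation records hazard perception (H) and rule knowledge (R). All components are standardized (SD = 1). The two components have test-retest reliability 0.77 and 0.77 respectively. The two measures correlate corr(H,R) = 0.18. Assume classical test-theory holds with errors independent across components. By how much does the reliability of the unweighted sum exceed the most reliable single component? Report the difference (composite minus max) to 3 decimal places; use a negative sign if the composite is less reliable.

0.035

Var(sum) = 2 + 0.36 = 2.36; true-score variance = 1.54 + 0.36 = 1.9; composite reliability = 0.8051.
Max component reliability = 0.7700.
Difference = 0.8051 − 0.7700 = 0.035.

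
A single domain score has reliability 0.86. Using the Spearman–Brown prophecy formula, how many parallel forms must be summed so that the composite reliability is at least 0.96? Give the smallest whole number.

4

k ≥ ρ*(1−ρ₁)/(ρ₁(1−ρ*)) = 0.96·0.14 / (0.86·0.04) = 3.907.
Smallest integer k = 4.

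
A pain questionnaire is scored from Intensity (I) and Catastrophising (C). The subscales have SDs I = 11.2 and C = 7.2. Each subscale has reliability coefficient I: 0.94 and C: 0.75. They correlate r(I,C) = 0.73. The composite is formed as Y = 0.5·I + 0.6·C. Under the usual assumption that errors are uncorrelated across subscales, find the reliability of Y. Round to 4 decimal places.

0.9233

Var(Y) = 0.5²·11.2² + 0.6²·7.2² + 2·[0.3·11.2·7.2·0.73] = 50.0224 + 35.3203 = 85.3427.
Because errors are independent across components, Cov(Tᵢ,Tⱼ) = Cov(Xᵢ,Xⱼ); the off-diagonal part of the true-score variance is the same as above.
True-score variance = [0.5²·11.2²·0.94 + 0.6²·7.2²·0.75] + 35.3203 = 43.4752 + 35.3203 = 78.7955.
Reliability = 78.7955 / 85.3427 = 0.9233.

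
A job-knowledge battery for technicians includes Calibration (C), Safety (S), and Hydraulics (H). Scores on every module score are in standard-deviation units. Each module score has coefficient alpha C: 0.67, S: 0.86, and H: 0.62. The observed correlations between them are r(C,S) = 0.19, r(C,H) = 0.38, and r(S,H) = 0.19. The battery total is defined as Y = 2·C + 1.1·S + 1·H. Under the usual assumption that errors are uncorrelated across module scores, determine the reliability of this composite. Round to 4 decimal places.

0.7919

Var(Y) = 2² + 1.1² + 1 + 2·[2.2·0.19 + 2·0.38 + 1.1·0.19] = 6.21 + 2.774 = 8.984.
Because errors are independent across components, Cov(Tᵢ,Tⱼ) = Cov(Xᵢ,Xⱼ); the off-diagonal part of the true-score variance is the same as above.
True-score variance = [2²·0.67 + 1.1²·0.86 + 0.62] + 2.774 = 4.3406 + 2.774 = 7.1146.
Reliability = 7.1146 / 8.984 = 0.7919.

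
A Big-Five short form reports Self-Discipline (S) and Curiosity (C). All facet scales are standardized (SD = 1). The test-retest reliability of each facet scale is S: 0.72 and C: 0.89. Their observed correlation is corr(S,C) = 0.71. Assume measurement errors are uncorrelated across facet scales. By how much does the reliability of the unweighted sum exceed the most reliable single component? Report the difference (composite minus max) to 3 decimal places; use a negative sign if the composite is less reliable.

-0.004

Var(sum) = 2 + 1.42 = 3.42; true-score variance = 1.61 + 1.42 = 3.03; composite reliability = 0.8860.
Max component reliability = 0.8900.
Difference = 0.8860 − 0.8900 = -0.004.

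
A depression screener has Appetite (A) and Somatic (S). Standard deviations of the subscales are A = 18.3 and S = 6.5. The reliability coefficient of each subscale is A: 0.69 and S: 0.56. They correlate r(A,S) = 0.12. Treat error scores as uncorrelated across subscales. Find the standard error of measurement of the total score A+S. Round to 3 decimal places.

Var(total) = 377.14 + 28.548 = 405.688.
True-score variance = 254.734 + 28.548 = 283.282, so reliability = 0.6983.
Error variance = 405.688 − 283.282 = 122.406; SEM = √122.406 = 11.064.

11.064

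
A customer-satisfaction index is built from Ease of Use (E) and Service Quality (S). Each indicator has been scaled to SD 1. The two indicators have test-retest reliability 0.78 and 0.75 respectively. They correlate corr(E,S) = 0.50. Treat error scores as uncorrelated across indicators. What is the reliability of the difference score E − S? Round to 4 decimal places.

Var(E−S) = 1 + 1 − 2·0.50 = 2 − 1 = 1.
With uncorrelated errors the cross-covariances are all true-score covariance, so they carry over unchanged; only the diagonal terms shrink to ρᵢσᵢ².
True-score variance = [0.78 + 0.75] − 1 = 1.53 − 1 = 0.53.
Reliability = 0.53 / 1 = 0.5300.

0.5300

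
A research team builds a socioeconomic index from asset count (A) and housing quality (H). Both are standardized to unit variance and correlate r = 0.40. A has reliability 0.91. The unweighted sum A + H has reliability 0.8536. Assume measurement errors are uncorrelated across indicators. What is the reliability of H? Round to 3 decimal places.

Var(A+H) = 2 + 2·0.40 = 2.800.
True-score variance = ρ_A + ρ_H + 2·0.40, so 0.8536 = (0.91 + ρ_H + 0.80) / 2.800.
ρ_H = 0.8536·2.800 − 0.91 − 0.80 = 0.680.

0.680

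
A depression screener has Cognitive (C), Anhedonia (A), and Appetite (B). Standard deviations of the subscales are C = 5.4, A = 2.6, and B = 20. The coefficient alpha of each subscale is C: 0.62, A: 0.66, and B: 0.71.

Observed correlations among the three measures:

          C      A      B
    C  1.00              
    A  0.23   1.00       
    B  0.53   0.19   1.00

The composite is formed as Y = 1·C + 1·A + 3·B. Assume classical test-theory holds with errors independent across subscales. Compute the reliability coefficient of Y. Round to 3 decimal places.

0.739

Var(Y) = 5.4² + 2.6² + 3²·20² + 2·[5.4·2.6·0.23 + 3·5.4·20·0.53 + 3·2.6·20·0.19] = 3635.92 + 409.178 = 4045.1.
Under uncorrelated errors the observed covariances equal the true-score covariances, so only the own-variance terms attenuate.
True-score variance = [5.4²·0.62 + 2.6²·0.66 + 3²·20²·0.71] + 409.178 = 2578.54 + 409.178 = 2987.72.
Reliability = 2987.72 / 4045.1 = 0.739.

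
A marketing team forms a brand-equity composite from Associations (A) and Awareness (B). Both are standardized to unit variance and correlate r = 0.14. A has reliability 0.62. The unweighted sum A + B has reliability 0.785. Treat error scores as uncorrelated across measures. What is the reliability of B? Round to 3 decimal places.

0.890

Var(A+B) = 2 + 2·0.14 = 2.280.
True-score variance = ρ_A + ρ_B + 2·0.14, so 0.785 = (0.62 + ρ_B + 0.28) / 2.280.
ρ_B = 0.785·2.280 − 0.62 − 0.28 = 0.890.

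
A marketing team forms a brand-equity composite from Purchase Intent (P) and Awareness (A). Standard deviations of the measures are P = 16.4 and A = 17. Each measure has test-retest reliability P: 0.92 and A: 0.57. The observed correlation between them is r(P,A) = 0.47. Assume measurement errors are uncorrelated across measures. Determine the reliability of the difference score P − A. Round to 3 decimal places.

0.507

Var(P−A) = 16.4² + 17² − 2·16.4·17·0.47 = 557.96 − 262.072 = 295.888.
With uncorrelated errors the cross-covariances are all true-score covariance, so they carry over unchanged; only the diagonal terms shrink to ρᵢσᵢ².
True-score variance = [16.4²·0.92 + 17²·0.57] − 262.072 = 412.173 − 262.072 = 150.101.
Reliability = 150.101 / 295.888 = 0.507.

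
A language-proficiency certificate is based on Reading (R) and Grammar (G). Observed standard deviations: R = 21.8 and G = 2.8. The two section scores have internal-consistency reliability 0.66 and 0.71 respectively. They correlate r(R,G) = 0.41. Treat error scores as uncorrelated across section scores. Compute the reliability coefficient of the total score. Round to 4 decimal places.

0.6927

Var(R+G) = 21.8² + 2.8² + 2·[21.8·2.8·0.41] = 483.08 + 50.0528 = 533.133.
With uncorrelated errors the cross-covariances are all true-score covariance, so they carry over unchanged; only the diagonal terms shrink to ρᵢσᵢ².
True-score variance = [21.8²·0.66 + 2.8²·0.71] + 50.0528 = 319.225 + 50.0528 = 369.278.
Reliability = 369.278 / 533.133 = 0.6927.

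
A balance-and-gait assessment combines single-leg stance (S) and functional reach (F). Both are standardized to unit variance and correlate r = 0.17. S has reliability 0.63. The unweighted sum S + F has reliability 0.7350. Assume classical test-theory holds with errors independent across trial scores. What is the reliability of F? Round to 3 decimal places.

Var(S+F) = 2 + 2·0.17 = 2.340.
True-score variance = ρ_S + ρ_F + 2·0.17, so 0.7350 = (0.63 + ρ_F + 0.34) / 2.340.
ρ_F = 0.7350·2.340 − 0.63 − 0.34 = 0.750.

0.750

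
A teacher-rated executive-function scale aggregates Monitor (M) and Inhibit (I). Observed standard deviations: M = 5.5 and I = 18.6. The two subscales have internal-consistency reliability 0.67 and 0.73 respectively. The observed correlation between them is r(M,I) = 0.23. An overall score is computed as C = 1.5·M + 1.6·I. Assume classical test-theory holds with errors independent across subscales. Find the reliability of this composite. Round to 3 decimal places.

0.755

Var(C) = 1.5²·5.5² + 1.6²·18.6² + 2·[2.4·5.5·18.6·0.23] = 953.72 + 112.939 = 1066.66.
Under uncorrelated errors the observed covariances equal the true-score covariances, so only the own-variance terms attenuate.
True-score variance = [1.5²·5.5²·0.67 + 1.6²·18.6²·0.73] + 112.939 = 692.132 + 112.939 = 805.071.
Reliability = 805.071 / 1066.66 = 0.755.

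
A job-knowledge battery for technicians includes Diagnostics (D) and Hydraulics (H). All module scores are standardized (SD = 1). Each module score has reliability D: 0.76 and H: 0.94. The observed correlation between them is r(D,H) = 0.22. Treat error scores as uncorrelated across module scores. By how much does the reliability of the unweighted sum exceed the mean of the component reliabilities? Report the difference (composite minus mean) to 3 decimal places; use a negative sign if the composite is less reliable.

0.027

Var(sum) = 2 + 0.44 = 2.44; true-score variance = 1.7 + 0.44 = 2.14; composite reliability = 0.8770.
Mean component reliability = 0.8500.
Difference = 0.8770 − 0.8500 = 0.027.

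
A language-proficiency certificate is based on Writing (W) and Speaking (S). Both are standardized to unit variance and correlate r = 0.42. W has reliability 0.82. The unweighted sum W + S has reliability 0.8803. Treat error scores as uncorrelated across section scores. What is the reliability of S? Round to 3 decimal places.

0.840

Var(W+S) = 2 + 2·0.42 = 2.840.
True-score variance = ρ_W + ρ_S + 2·0.42, so 0.8803 = (0.82 + ρ_S + 0.84) / 2.840.
ρ_S = 0.8803·2.840 − 0.82 − 0.84 = 0.840.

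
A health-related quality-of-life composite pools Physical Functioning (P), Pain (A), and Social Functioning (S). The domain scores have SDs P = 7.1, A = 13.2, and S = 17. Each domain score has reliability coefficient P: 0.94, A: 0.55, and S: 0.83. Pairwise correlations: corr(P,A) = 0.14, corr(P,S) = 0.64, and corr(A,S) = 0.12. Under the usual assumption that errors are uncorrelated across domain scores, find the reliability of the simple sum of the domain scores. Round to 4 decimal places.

Var(P+A+S) = 7.1² + 13.2² + 17² + 2·[7.1·13.2·0.14 + 7.1·17·0.64 + 13.2·17·0.12] = 513.65 + 234.594 = 748.244.
Under uncorrelated errors the observed covariances equal the true-score covariances, so only the own-variance terms attenuate.
True-score variance = [7.1²·0.94 + 13.2²·0.55 + 17²·0.83] + 234.594 = 383.087 + 234.594 = 617.681.
Reliability = 617.681 / 748.244 = 0.8255.

0.8255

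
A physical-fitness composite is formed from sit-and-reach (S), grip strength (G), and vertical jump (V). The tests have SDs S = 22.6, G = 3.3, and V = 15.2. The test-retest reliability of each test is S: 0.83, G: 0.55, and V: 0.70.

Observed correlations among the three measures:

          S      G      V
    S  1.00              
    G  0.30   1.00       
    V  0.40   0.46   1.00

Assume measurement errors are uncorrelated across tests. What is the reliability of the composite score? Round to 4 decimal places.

0.8560

Var(S+G+V) = 22.6² + 3.3² + 15.2² + 2·[22.6·3.3·0.30 + 22.6·15.2·0.40 + 3.3·15.2·0.46] = 752.69 + 365.711 = 1118.4.
Because errors are independent across components, Cov(Tᵢ,Tⱼ) = Cov(Xᵢ,Xⱼ); the off-diagonal part of the true-score variance is the same as above.
True-score variance = [22.6²·0.83 + 3.3²·0.55 + 15.2²·0.70] + 365.711 = 591.648 + 365.711 = 957.36.
Reliability = 957.36 / 1118.4 = 0.8560.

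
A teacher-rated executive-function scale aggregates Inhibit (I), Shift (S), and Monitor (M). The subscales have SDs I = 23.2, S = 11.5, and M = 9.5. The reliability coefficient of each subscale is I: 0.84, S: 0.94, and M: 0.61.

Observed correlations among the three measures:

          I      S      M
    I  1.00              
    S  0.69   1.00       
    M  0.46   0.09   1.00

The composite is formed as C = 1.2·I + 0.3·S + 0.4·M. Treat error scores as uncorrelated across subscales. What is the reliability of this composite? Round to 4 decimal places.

0.8739

Var(C) = 1.2²·23.2² + 0.3²·11.5² + 0.4²·9.5² + 2·[0.36·23.2·11.5·0.69 + 0.48·23.2·9.5·0.46 + 0.12·11.5·9.5·0.09] = 801.408 + 232.235 = 1033.64.
Because errors are independent across components, Cov(Tᵢ,Tⱼ) = Cov(Xᵢ,Xⱼ); the off-diagonal part of the true-score variance is the same as above.
True-score variance = [1.2²·23.2²·0.84 + 0.3²·11.5²·0.94 + 0.4²·9.5²·0.61] + 232.235 = 671.052 + 232.235 = 903.287.
Reliability = 903.287 / 1033.64 = 0.8739.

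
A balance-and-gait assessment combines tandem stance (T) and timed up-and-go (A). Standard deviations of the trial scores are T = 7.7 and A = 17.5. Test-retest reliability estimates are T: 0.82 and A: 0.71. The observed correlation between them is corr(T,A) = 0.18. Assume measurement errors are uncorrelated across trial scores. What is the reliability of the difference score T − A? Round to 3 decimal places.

Var(T−A) = 7.7² + 17.5² − 2·7.7·17.5·0.18 = 365.54 − 48.51 = 317.03.
Under uncorrelated errors the observed covariances equal the true-score covariances, so only the own-variance terms attenuate.
True-score variance = [7.7²·0.82 + 17.5²·0.71] − 48.51 = 266.055 − 48.51 = 217.545.
Reliability = 217.545 / 317.03 = 0.686.

0.686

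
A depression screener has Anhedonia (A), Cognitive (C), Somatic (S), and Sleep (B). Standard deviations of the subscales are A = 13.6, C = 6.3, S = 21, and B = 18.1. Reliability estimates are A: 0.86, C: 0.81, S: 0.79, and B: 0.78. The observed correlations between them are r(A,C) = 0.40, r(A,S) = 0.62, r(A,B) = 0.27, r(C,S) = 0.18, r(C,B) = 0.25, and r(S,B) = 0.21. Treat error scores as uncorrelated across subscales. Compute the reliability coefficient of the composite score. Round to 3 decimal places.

0.891

Var(A+C+S+B) = 13.6² + 6.3² + 21² + 18.1² + 2·[13.6·6.3·0.40 + 13.6·21·0.62 + 13.6·18.1·0.27 + 6.3·21·0.18 + 6.3·18.1·0.25 + 21·18.1·0.21] = 993.26 + 819.899 = 1813.16.
With uncorrelated errors the cross-covariances are all true-score covariance, so they carry over unchanged; only the diagonal terms shrink to ρᵢσᵢ².
True-score variance = [13.6²·0.86 + 6.3²·0.81 + 21²·0.79 + 18.1²·0.78] + 819.899 = 795.14 + 819.899 = 1615.04.
Reliability = 1615.04 / 1813.16 = 0.891.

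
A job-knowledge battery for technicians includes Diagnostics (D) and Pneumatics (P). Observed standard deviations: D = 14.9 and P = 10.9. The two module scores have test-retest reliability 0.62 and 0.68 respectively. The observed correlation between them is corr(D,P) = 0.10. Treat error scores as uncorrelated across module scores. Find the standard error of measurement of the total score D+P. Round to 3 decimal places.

11.063

Var(total) = 340.82 + 32.482 = 373.302.
True-score variance = 218.437 + 32.482 = 250.919, so reliability = 0.6722.
Error variance = 373.302 − 250.919 = 122.383; SEM = √122.383 = 11.063.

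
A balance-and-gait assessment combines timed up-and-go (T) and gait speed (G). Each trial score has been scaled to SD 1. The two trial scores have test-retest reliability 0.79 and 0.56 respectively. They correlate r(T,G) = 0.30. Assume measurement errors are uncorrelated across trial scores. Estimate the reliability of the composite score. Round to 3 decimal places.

0.750

Var(T+G) = 2 + 2·[0.30] = 2 + 0.6 = 2.6.
Because errors are independent across components, Cov(Tᵢ,Tⱼ) = Cov(Xᵢ,Xⱼ); the off-diagonal part of the true-score variance is the same as above.
True-score variance = [0.79 + 0.56] + 0.6 = 1.35 + 0.6 = 1.95.
Reliability = 1.95 / 2.6 = 0.750.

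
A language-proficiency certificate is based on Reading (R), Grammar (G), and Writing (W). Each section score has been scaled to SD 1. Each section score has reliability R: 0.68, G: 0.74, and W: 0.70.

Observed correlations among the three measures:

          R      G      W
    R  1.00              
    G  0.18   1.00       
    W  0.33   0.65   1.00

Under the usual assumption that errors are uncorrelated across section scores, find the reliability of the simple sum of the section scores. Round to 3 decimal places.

0.835

Var(R+G+W) = 3 + 2·[0.18 + 0.33 + 0.65] = 3 + 2.32 = 5.32.
Because errors are independent across components, Cov(Tᵢ,Tⱼ) = Cov(Xᵢ,Xⱼ); the off-diagonal part of the true-score variance is the same as above.
True-score variance = [0.68 + 0.74 + 0.70] + 2.32 = 2.12 + 2.32 = 4.44.
Reliability = 4.44 / 5.32 = 0.835.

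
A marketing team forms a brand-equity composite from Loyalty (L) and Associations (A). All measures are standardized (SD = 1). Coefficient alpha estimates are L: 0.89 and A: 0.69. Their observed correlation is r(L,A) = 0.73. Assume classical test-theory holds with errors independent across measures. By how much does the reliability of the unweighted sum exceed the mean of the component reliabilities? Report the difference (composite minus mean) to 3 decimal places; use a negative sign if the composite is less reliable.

0.089

Var(sum) = 2 + 1.46 = 3.46; true-score variance = 1.58 + 1.46 = 3.04; composite reliability = 0.8786.
Mean component reliability = 0.7900.
Difference = 0.8786 − 0.7900 = 0.089.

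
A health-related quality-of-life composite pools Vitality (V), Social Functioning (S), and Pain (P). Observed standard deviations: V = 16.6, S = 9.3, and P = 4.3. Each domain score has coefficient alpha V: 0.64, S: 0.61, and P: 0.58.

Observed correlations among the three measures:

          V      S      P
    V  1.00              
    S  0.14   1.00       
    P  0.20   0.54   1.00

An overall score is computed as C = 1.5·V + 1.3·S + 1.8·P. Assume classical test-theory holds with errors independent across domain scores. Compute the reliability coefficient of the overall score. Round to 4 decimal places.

Var(C) = 1.5²·16.6² + 1.3²·9.3² + 1.8²·4.3² + 2·[1.95·16.6·9.3·0.14 + 2.7·16.6·4.3·0.20 + 2.34·9.3·4.3·0.54] = 826.086 + 262.445 = 1088.53.
With uncorrelated errors the cross-covariances are all true-score covariance, so they carry over unchanged; only the diagonal terms shrink to ρᵢσᵢ².
True-score variance = [1.5²·16.6²·0.64 + 1.3²·9.3²·0.61 + 1.8²·4.3²·0.58] + 262.445 = 520.715 + 262.445 = 783.16.
Reliability = 783.16 / 1088.53 = 0.7195.

0.7195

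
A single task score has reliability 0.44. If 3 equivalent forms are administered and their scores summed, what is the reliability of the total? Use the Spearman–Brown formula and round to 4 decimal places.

ρ_k = kρ / (1 + (k−1)ρ) = 3·0.44 / (1 + 2·0.44) = 1.320 / 1.880 = 0.7021.

0.7021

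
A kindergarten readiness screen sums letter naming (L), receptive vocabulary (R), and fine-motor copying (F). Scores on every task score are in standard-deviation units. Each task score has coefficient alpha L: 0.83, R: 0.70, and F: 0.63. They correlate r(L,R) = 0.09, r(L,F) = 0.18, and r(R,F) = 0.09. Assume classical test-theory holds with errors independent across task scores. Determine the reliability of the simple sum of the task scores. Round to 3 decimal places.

0.774

Var(L+R+F) = 3 + 2·[0.09 + 0.18 + 0.09] = 3 + 0.72 = 3.72.
Because errors are independent across components, Cov(Tᵢ,Tⱼ) = Cov(Xᵢ,Xⱼ); the off-diagonal part of the true-score variance is the same as above.
True-score variance = [0.83 + 0.70 + 0.63] + 0.72 = 2.16 + 0.72 = 2.88.
Reliability = 2.88 / 3.72 = 0.774.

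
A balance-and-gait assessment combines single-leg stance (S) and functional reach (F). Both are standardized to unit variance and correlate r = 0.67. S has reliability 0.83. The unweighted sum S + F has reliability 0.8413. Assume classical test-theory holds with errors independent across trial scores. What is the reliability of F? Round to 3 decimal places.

0.640

Var(S+F) = 2 + 2·0.67 = 3.340.
True-score variance = ρ_S + ρ_F + 2·0.67, so 0.8413 = (0.83 + ρ_F + 1.34) / 3.340.
ρ_F = 0.8413·3.340 − 0.83 − 1.34 = 0.640.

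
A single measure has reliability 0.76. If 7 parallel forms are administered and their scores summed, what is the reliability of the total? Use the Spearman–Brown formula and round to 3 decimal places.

ρ_k = kρ / (1 + (k−1)ρ) = 7·0.76 / (1 + 6·0.76) = 5.320 / 5.560 = 0.957.

0.957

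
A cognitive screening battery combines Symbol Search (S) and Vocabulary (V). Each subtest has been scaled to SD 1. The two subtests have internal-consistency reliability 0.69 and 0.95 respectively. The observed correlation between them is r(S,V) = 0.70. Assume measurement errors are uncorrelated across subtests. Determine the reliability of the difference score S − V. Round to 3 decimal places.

0.400

Var(S−V) = 1 + 1 − 2·0.70 = 2 − 1.4 = 0.6.
Under uncorrelated errors the observed covariances equal the true-score covariances, so only the own-variance terms attenuate.
True-score variance = [0.69 + 0.95] − 1.4 = 1.64 − 1.4 = 0.24.
Reliability = 0.24 / 0.6 = 0.400.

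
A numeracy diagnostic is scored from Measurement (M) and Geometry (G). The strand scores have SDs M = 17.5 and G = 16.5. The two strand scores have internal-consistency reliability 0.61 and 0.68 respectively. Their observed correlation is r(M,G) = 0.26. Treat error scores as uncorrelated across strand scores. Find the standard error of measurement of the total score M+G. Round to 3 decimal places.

Var(total) = 578.5 + 150.15 = 728.65.
True-score variance = 371.942 + 150.15 = 522.092, so reliability = 0.7165.
Error variance = 728.65 − 522.092 = 206.558; SEM = √206.558 = 14.372.

14.372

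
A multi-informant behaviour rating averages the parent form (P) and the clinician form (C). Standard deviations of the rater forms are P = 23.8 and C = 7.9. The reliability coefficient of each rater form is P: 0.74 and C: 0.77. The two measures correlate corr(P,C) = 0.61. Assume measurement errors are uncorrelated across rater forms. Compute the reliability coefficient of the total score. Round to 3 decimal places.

Var(P+C) = 23.8² + 7.9² + 2·[23.8·7.9·0.61] = 628.85 + 229.384 = 858.234.
Because errors are independent across components, Cov(Tᵢ,Tⱼ) = Cov(Xᵢ,Xⱼ); the off-diagonal part of the true-score variance is the same as above.
True-score variance = [23.8²·0.74 + 7.9²·0.77] + 229.384 = 467.221 + 229.384 = 696.606.
Reliability = 696.606 / 858.234 = 0.812.

0.812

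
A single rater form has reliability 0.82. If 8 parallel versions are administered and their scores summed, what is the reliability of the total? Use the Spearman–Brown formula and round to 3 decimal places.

0.973

ρ_k = kρ / (1 + (k−1)ρ) = 8·0.82 / (1 + 7·0.82) = 6.560 / 6.740 = 0.973.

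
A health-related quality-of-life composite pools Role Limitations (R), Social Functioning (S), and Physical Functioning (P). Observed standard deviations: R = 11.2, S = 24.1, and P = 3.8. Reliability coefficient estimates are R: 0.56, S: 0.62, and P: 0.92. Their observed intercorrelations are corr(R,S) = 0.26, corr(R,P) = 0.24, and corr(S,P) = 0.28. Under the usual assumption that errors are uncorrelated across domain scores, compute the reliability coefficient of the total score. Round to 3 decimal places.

Var(R+S+P) = 11.2² + 24.1² + 3.8² + 2·[11.2·24.1·0.26 + 11.2·3.8·0.24 + 24.1·3.8·0.28] = 720.69 + 212.072 = 932.762.
Because errors are independent across components, Cov(Tᵢ,Tⱼ) = Cov(Xᵢ,Xⱼ); the off-diagonal part of the true-score variance is the same as above.
True-score variance = [11.2²·0.56 + 24.1²·0.62 + 3.8²·0.92] + 212.072 = 443.633 + 212.072 = 655.705.
Reliability = 655.705 / 932.762 = 0.703.

0.703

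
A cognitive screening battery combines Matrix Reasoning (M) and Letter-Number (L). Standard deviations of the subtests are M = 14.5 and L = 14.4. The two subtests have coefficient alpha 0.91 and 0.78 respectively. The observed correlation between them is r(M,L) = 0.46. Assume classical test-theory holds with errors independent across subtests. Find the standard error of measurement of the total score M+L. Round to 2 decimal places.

8.03

Var(total) = 417.61 + 192.096 = 609.706.
True-score variance = 353.068 + 192.096 = 545.164, so reliability = 0.8941.
Error variance = 609.706 − 545.164 = 64.5417; SEM = √64.5417 = 8.03.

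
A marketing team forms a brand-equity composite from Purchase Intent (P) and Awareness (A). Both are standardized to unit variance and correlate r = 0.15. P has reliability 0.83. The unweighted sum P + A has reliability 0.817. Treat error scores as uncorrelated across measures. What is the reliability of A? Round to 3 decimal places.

0.749

Var(P+A) = 2 + 2·0.15 = 2.300.
True-score variance = ρ_P + ρ_A + 2·0.15, so 0.817 = (0.83 + ρ_A + 0.30) / 2.300.
ρ_A = 0.817·2.300 − 0.83 − 0.30 = 0.749.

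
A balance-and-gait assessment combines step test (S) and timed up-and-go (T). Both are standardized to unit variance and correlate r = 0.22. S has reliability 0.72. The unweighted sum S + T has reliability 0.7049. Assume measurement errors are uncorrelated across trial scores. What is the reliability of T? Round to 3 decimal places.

0.560

Var(S+T) = 2 + 2·0.22 = 2.440.
True-score variance = ρ_S + ρ_T + 2·0.22, so 0.7049 = (0.72 + ρ_T + 0.44) / 2.440.
ρ_T = 0.7049·2.440 − 0.72 − 0.44 = 0.560.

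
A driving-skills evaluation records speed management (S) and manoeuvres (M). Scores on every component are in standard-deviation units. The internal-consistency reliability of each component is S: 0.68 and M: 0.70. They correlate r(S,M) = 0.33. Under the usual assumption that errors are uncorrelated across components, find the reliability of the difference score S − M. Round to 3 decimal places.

Var(S−M) = 1 + 1 − 2·0.33 = 2 − 0.66 = 1.34.
Under uncorrelated errors the observed covariances equal the true-score covariances, so only the own-variance terms attenuate.
True-score variance = [0.68 + 0.70] − 0.66 = 1.38 − 0.66 = 0.72.
Reliability = 0.72 / 1.34 = 0.537.

0.537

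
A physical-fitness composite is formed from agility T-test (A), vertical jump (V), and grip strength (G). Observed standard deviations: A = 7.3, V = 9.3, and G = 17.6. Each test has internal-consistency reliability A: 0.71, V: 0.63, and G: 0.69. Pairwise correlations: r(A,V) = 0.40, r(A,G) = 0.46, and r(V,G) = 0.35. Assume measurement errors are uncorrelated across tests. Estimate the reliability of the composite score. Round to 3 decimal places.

0.805

Var(A+V+G) = 7.3² + 9.3² + 17.6² + 2·[7.3·9.3·0.40 + 7.3·17.6·0.46 + 9.3·17.6·0.35] = 449.54 + 287.09 = 736.63.
Because errors are independent across components, Cov(Tᵢ,Tⱼ) = Cov(Xᵢ,Xⱼ); the off-diagonal part of the true-score variance is the same as above.
True-score variance = [7.3²·0.71 + 9.3²·0.63 + 17.6²·0.69] + 287.09 = 306.059 + 287.09 = 593.149.
Reliability = 593.149 / 736.63 = 0.805.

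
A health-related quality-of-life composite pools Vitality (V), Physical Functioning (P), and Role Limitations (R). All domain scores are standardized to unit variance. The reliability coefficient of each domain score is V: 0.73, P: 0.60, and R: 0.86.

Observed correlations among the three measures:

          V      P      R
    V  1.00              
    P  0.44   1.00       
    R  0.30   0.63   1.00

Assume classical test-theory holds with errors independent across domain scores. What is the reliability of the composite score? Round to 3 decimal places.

Var(V+P+R) = 3 + 2·[0.44 + 0.30 + 0.63] = 3 + 2.74 = 5.74.
With uncorrelated errors the cross-covariances are all true-score covariance, so they carry over unchanged; only the diagonal terms shrink to ρᵢσᵢ².
True-score variance = [0.73 + 0.60 + 0.86] + 2.74 = 2.19 + 2.74 = 4.93.
Reliability = 4.93 / 5.74 = 0.859.

0.859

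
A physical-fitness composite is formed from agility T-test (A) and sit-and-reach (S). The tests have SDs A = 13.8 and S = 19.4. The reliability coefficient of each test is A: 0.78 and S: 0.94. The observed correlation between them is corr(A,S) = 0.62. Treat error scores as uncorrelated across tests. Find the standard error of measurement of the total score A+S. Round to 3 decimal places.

8.030

Var(total) = 566.8 + 331.973 = 898.773.
True-score variance = 502.322 + 331.973 = 834.294, so reliability = 0.9283.
Error variance = 898.773 − 834.294 = 64.4784; SEM = √64.4784 = 8.030.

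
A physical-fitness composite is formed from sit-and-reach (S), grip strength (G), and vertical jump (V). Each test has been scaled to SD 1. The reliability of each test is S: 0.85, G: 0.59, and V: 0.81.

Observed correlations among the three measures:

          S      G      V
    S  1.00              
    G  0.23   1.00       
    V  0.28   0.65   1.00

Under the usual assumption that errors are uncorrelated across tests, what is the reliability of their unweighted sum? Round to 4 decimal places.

Var(S+G+V) = 3 + 2·[0.23 + 0.28 + 0.65] = 3 + 2.32 = 5.32.
Under uncorrelated errors the observed covariances equal the true-score covariances, so only the own-variance terms attenuate.
True-score variance = [0.85 + 0.59 + 0.81] + 2.32 = 2.25 + 2.32 = 4.57.
Reliability = 4.57 / 5.32 = 0.8590.

0.8590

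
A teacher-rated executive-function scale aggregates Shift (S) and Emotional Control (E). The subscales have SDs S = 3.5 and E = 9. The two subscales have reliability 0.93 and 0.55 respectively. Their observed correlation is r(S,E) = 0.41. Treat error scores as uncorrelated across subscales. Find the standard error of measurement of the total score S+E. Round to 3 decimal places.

Var(total) = 93.25 + 25.83 = 119.08.
True-score variance = 55.9425 + 25.83 = 81.7725, so reliability = 0.6867.
Error variance = 119.08 − 81.7725 = 37.3075; SEM = √37.3075 = 6.108.

6.108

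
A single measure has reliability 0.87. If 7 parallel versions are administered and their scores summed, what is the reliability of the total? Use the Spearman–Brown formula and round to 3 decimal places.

0.979

ρ_k = kρ / (1 + (k−1)ρ) = 7·0.87 / (1 + 6·0.87) = 6.090 / 6.220 = 0.979.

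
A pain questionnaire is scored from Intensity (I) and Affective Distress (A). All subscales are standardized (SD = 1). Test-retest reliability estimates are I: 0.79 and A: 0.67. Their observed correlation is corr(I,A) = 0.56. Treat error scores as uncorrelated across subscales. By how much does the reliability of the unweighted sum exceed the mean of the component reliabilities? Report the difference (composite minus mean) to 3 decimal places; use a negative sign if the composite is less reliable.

0.097

Var(sum) = 2 + 1.12 = 3.12; true-score variance = 1.46 + 1.12 = 2.58; composite reliability = 0.8269.
Mean component reliability = 0.7300.
Difference = 0.8269 − 0.7300 = 0.097.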